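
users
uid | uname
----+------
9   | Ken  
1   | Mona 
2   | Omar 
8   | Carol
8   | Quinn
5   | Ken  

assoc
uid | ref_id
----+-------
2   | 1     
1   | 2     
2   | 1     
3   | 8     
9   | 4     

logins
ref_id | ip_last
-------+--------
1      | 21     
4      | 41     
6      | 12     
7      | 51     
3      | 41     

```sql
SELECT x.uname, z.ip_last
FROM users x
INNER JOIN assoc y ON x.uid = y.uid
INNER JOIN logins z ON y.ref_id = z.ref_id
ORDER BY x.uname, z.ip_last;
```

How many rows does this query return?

3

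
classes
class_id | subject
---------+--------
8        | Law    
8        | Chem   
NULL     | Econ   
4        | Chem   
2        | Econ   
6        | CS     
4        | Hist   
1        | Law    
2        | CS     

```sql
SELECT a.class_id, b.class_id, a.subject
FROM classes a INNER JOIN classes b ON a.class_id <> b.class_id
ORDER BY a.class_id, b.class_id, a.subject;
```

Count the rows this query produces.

50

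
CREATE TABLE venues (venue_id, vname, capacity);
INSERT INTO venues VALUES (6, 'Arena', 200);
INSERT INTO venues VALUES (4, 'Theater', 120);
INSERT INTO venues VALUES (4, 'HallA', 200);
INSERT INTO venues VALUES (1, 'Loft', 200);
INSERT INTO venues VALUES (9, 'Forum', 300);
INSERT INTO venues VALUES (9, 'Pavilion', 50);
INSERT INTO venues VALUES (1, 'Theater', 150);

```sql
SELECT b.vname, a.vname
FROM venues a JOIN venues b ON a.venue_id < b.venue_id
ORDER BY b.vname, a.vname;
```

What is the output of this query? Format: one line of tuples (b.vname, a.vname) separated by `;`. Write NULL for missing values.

(Arena, HallA); (Arena, Loft); (Arena, Theater); (Arena, Theater); (Forum, Arena); (Forum, HallA); (Forum, Loft); (Forum, Theater); (Forum, Theater); (HallA, Loft); (HallA, Theater); (Pavilion, Arena); (Pavilion, HallA); (Pavilion, Loft); (Pavilion, Theater); (Pavilion, Theater); (Theater, Loft); (Theater, Theater)

INNER JOIN keeps only pairs where the ON condition holds.
Matching on a.venue_id < b.venue_id.
- a (venue_id=6) pairs with 2 row(s) of b.
- a (venue_id=4) pairs with 3 row(s) of b.
- a (venue_id=4) pairs with 3 row(s) of b.
- a (venue_id=1) pairs with 5 row(s) of b.
- a (venue_id=9) has no partner → excluded.
- a (venue_id=9) has no partner → excluded.
- a (venue_id=1) pairs with 5 row(s) of b.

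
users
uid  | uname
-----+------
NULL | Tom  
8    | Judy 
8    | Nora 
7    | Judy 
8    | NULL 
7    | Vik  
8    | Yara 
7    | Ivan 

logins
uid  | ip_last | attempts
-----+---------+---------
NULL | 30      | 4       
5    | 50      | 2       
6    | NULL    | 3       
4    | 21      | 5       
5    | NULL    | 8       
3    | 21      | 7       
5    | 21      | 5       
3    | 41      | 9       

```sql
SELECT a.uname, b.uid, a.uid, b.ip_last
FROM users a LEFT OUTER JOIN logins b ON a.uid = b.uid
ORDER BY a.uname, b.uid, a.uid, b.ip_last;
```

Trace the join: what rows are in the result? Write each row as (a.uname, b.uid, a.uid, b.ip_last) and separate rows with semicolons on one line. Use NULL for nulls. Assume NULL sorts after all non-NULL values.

(Ivan, NULL, 7, NULL); (Judy, NULL, 7, NULL); (Judy, NULL, 8, NULL); (Nora, NULL, 8, NULL); (Tom, NULL, NULL, NULL); (Vik, NULL, 7, NULL); (Yara, NULL, 8, NULL); (NULL, NULL, 8, NULL)

LEFT JOIN keeps every row from `users`; unmatched rows get NULL for `logins`'s columns.
Matching on a.uid = b.uid. A NULL in a compared column never satisfies the condition.
Matched pairs: 0; unmatched a rows kept: 8.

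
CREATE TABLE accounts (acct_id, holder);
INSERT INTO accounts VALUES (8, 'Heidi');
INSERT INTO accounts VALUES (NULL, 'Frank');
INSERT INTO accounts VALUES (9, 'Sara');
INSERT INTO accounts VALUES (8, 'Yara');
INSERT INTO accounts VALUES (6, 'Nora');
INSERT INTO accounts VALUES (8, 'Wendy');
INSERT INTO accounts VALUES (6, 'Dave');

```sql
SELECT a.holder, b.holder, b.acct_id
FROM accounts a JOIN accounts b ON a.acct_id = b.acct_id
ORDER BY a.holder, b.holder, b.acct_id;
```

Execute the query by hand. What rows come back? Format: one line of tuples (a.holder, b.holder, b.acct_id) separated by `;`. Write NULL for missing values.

INNER JOIN keeps only pairs where the ON condition holds.
Matching on a.acct_id = b.acct_id. A NULL in a compared column never satisfies the condition.
Matched pairs: 14.

(Dave, Dave, 6); (Dave, Nora, 6); (Heidi, Heidi, 8); (Heidi, Wendy, 8); (Heidi, Yara, 8); (Nora, Dave, 6); (Nora, Nora, 6); (Sara, Sara, 9); (Wendy, Heidi, 8); (Wendy, Wendy, 8); (Wendy, Yara, 8); (Yara, Heidi, 8); (Yara, Wendy, 8); (Yara, Yara, 8)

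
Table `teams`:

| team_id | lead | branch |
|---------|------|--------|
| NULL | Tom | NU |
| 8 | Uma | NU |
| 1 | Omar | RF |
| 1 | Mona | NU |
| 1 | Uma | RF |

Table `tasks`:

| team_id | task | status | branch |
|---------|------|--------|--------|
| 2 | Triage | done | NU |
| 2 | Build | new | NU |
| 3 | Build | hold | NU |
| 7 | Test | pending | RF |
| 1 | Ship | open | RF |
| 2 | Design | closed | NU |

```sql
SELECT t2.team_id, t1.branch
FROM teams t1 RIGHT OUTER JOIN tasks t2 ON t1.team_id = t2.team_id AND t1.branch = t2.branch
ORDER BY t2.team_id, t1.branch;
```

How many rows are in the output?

RIGHT JOIN keeps every row from `tasks`; unmatched rows get NULL for `teams`'s columns.
Matching on t1.team_id = t2.team_id AND t1.branch = t2.branch. A NULL in a compared column never satisfies the condition.
- team_id=NULL, branch=NU: no matching t2 row.
- team_id=8, branch=NU: no matching t2 row.
- team_id=1, branch=RF: 1 matching t2 row(s), so 1 row(s) emitted.
- team_id=1, branch=NU: no matching t2 row.
- team_id=1, branch=RF: 1 matching t2 row(s), so 1 row(s) emitted.
- plus 5 unmatched t2 row(s), each kept with NULL t1 columns.
Total: 2 matched + 5 padded = 7 rows.

7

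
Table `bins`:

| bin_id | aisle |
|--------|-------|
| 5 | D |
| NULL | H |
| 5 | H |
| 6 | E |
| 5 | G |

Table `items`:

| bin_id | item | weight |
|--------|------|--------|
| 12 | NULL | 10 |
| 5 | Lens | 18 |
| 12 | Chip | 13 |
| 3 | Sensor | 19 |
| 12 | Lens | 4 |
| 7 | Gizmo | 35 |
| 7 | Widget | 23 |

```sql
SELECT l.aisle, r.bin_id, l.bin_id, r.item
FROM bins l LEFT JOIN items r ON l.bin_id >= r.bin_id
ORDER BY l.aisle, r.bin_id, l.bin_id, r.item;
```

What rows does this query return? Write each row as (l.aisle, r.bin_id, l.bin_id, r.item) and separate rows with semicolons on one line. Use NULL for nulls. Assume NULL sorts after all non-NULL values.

LEFT JOIN keeps every row from `bins`; unmatched rows get NULL for `items`'s columns.
Matching on l.bin_id >= r.bin_id. A NULL in a compared column never satisfies the condition.
- l (bin_id=5) pairs with 2 row(s) of r.
- l (bin_id=NULL) has no partner → padded with NULL.
- l (bin_id=5) pairs with 2 row(s) of r.
- l (bin_id=6) pairs with 2 row(s) of r.
- l (bin_id=5) pairs with 2 row(s) of r.
After projecting and ordering:
l.aisle | r.bin_id | l.bin_id | r.item
D | 3 | 5 | Sensor
D | 5 | 5 | Lens
E | 3 | 6 | Sensor
E | 5 | 6 | Lens
G | 3 | 5 | Sensor
G | 5 | 5 | Lens
H | 3 | 5 | Sensor
H | 5 | 5 | Lens
H | NULL | NULL | NULL

(D, 3, 5, Sensor); (D, 5, 5, Lens); (E, 3, 6, Sensor); (E, 5, 6, Lens); (G, 3, 5, Sensor); (G, 5, 5, Lens); (H, 3, 5, Sensor); (H, 5, 5, Lens); (H, NULL, NULL, NULL)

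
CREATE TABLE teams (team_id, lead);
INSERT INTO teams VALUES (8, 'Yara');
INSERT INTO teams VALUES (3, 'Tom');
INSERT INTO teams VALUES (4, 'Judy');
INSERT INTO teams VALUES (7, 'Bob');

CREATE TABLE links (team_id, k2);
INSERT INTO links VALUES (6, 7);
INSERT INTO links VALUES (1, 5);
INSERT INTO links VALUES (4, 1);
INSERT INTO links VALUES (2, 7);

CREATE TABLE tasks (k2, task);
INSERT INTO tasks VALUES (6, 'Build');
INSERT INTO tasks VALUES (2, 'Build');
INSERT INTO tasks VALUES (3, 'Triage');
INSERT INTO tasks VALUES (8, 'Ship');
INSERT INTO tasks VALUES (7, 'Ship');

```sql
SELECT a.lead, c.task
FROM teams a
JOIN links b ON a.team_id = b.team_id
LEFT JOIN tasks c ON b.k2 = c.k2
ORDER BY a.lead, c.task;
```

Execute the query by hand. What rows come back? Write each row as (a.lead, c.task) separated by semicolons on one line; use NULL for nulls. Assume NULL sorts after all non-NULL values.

(Judy, NULL)

Evaluate left to right. First `teams a INNER JOIN links b` on team_id: 1 row(s).
Then LEFT JOIN `tasks c` on k2: each of those 1 rows is kept; rows whose b.k2 has no match in c get NULL for c's columns.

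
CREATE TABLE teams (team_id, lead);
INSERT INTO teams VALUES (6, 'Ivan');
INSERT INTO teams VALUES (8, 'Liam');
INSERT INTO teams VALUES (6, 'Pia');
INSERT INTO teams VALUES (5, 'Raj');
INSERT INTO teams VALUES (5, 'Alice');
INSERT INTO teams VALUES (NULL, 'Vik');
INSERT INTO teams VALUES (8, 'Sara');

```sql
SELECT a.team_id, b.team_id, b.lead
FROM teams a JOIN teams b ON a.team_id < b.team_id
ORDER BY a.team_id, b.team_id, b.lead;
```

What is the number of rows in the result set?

INNER JOIN keeps only pairs where the ON condition holds.
Matching on a.team_id < b.team_id. A NULL in a compared column never satisfies the condition.
- team_id=6: 2 matching b row(s), so 2 row(s) emitted.
- team_id=8: no matching b row, dropped.
- team_id=6: 2 matching b row(s), so 2 row(s) emitted.
- team_id=5: 4 matching b row(s), so 4 row(s) emitted.
- team_id=5: 4 matching b row(s), so 4 row(s) emitted.
- team_id=NULL: no matching b row, dropped.
- team_id=8: no matching b row, dropped.
Total: 12 rows.

12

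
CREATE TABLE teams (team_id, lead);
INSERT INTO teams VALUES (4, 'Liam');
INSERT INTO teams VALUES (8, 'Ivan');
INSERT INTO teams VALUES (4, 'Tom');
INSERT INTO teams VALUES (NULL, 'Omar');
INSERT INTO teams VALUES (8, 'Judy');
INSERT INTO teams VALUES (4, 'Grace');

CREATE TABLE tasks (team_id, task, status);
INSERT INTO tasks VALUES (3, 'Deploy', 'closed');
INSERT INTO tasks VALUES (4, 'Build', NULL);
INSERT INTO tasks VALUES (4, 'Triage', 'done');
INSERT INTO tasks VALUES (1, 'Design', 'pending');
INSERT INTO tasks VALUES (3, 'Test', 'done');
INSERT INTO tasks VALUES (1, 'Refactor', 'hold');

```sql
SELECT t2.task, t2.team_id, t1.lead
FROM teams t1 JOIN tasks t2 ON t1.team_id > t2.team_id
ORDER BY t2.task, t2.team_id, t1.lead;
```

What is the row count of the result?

24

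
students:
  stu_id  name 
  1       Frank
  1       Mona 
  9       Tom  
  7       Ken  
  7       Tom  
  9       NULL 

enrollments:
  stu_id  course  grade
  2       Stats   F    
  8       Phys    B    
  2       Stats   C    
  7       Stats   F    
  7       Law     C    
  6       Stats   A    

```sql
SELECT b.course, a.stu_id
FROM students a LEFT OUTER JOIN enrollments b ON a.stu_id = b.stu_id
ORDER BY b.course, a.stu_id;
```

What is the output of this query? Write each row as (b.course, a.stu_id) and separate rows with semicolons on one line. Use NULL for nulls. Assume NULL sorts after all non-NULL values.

(Law, 7); (Law, 7); (Stats, 7); (Stats, 7); (NULL, 1); (NULL, 1); (NULL, 9); (NULL, 9)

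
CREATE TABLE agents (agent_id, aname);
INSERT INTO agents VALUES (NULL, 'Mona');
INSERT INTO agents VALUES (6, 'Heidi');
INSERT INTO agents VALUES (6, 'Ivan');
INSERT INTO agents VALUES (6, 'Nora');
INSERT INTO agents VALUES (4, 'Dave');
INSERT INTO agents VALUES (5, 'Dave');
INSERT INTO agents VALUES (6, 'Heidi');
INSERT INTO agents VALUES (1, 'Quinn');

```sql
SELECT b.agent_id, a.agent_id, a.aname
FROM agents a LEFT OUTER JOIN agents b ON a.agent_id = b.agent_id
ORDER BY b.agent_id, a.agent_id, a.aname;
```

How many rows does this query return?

LEFT JOIN keeps every row from `agents a`; unmatched rows get NULL for `agents b`'s columns.
Matching on a.agent_id = b.agent_id. A NULL in a compared column never satisfies the condition.
Matched pairs: 19; unmatched a rows kept: 1.
Total: 19 matched + 1 padded = 20 rows.

20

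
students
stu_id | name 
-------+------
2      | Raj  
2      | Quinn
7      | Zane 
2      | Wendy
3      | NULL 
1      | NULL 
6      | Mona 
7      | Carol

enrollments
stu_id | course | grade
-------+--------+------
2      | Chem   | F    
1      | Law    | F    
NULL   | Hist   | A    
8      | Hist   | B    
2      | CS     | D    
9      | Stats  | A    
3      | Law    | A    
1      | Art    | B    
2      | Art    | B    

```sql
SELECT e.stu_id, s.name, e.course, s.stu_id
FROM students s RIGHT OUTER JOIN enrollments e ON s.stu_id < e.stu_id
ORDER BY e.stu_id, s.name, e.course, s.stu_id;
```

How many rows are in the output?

RIGHT JOIN keeps every row from `enrollments`; unmatched rows get NULL for `students`'s columns.
Matching on s.stu_id < e.stu_id. A NULL in a compared column never satisfies the condition.
Matched pairs: 23; unmatched e rows kept: 3.
Total: 23 matched + 3 padded = 26 rows.

26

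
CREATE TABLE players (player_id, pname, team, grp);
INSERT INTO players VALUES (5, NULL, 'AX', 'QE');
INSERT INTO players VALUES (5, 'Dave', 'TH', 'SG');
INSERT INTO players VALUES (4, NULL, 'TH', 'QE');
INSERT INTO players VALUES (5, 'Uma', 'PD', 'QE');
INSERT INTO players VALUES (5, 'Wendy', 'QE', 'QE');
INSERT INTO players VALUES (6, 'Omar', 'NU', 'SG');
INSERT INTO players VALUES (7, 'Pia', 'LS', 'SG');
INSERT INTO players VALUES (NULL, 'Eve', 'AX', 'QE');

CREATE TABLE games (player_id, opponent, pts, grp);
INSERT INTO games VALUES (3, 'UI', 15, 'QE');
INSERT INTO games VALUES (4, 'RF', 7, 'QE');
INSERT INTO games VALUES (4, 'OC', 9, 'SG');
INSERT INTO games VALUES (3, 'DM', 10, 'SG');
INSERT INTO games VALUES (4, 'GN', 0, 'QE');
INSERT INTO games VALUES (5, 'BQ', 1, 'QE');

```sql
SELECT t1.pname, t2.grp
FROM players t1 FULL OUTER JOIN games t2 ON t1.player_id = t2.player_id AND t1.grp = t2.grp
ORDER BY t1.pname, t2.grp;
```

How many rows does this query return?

FULL OUTER JOIN keeps every row from both sides; unmatched rows get NULL for the other side's columns.
Matching on t1.player_id = t2.player_id AND t1.grp = t2.grp. A NULL in a compared column never satisfies the condition.
- t1 (player_id=5, grp=QE) pairs with 1 row(s) of t2.
- t1 (player_id=5, grp=SG) has no partner → padded with NULL.
- t1 (player_id=4, grp=QE) pairs with 2 row(s) of t2.
- t1 (player_id=5, grp=QE) pairs with 1 row(s) of t2.
- t1 (player_id=5, grp=QE) pairs with 1 row(s) of t2.
- t1 (player_id=6, grp=SG) has no partner → padded with NULL.
- t1 (player_id=7, grp=SG) has no partner → padded with NULL.
- t1 (player_id=NULL, grp=QE) has no partner → padded with NULL.
- plus 3 unmatched t2 row(s), each kept with NULL t1 columns.
Total: 5 matched + 7 padded = 12 rows.

12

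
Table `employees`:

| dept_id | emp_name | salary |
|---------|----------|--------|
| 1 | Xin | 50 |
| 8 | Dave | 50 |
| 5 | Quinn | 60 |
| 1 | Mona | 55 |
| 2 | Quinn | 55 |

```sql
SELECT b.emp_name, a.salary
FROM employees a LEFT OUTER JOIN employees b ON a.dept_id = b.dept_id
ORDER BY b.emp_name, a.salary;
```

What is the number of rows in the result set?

7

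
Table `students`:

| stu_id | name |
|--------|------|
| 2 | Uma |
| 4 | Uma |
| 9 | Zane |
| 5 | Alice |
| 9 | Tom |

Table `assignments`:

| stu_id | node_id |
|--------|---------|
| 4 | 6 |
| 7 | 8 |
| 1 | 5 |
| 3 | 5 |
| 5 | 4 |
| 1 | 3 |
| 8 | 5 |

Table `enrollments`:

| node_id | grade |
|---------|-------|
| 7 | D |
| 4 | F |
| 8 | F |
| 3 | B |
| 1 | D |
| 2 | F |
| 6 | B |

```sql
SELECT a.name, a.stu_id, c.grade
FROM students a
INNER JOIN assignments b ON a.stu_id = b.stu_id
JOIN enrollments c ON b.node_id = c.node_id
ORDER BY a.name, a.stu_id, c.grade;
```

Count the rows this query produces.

2

Step 1 — a INNER JOIN b on stu_id → 2 row(s).
Then INNER JOIN `enrollments c` on node_id: keep only rows whose b.node_id appears in c.
Result: 2 row(s).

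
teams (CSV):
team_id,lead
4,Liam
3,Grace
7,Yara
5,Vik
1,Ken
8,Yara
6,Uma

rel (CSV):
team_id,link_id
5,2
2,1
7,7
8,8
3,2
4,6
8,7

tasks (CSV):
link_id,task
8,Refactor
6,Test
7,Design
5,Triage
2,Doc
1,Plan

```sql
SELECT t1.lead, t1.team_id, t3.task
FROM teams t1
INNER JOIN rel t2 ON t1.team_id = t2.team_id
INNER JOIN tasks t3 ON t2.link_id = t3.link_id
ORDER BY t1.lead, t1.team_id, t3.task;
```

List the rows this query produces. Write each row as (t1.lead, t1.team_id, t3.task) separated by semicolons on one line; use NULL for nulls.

Joins associate left-to-right: teams INNER JOIN rel on team_id gives 6 intermediate row(s).
Then INNER JOIN `tasks t3` on link_id: keep only rows whose t2.link_id appears in t3.

(Grace, 3, Doc); (Liam, 4, Test); (Vik, 5, Doc); (Yara, 7, Design); (Yara, 8, Design); (Yara, 8, Refactor)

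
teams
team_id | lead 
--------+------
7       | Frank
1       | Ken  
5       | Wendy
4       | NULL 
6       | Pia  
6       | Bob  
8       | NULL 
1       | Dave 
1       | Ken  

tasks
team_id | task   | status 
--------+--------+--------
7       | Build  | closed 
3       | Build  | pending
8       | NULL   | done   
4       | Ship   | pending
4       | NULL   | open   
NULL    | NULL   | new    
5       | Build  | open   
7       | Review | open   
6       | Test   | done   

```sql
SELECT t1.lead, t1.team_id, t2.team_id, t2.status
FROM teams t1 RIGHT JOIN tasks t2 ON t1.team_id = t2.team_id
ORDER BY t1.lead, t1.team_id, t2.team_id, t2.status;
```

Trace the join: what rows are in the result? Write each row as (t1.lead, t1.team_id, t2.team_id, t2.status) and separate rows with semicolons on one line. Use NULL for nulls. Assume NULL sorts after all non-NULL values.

(Bob, 6, 6, done); (Frank, 7, 7, closed); (Frank, 7, 7, open); (Pia, 6, 6, done); (Wendy, 5, 5, open); (NULL, 4, 4, open); (NULL, 4, 4, pending); (NULL, 8, 8, done); (NULL, NULL, 3, pending); (NULL, NULL, NULL, new)

RIGHT JOIN keeps every row from `tasks`; unmatched rows get NULL for `teams`'s columns.
Matching on t1.team_id = t2.team_id. A NULL in a compared column never satisfies the condition.
- t1[0] team_id=7 → 2 match(es) in t2 → 2 row(s).
- t1[1] team_id=1 → no match.
- t1[2] team_id=5 → 1 match(es) in t2 → 1 row(s).
- t1[3] team_id=4 → 2 match(es) in t2 → 2 row(s).
- t1[4] team_id=6 → 1 match(es) in t2 → 1 row(s).
- t1[5] team_id=6 → 1 match(es) in t2 → 1 row(s).
- t1[6] team_id=8 → 1 match(es) in t2 → 1 row(s).
- t1[7] team_id=1 → no match.
- t1[8] team_id=1 → no match.
- plus 2 unmatched t2 row(s), each kept with NULL t1 columns.
After projecting and ordering:
t1.lead | t1.team_id | t2.team_id | t2.status
Bob | 6 | 6 | done
Frank | 7 | 7 | closed
Frank | 7 | 7 | open
Pia | 6 | 6 | done
Wendy | 5 | 5 | open
NULL | 4 | 4 | open
NULL | 4 | 4 | pending
NULL | 8 | 8 | done
NULL | NULL | 3 | pending
NULL | NULL | NULL | new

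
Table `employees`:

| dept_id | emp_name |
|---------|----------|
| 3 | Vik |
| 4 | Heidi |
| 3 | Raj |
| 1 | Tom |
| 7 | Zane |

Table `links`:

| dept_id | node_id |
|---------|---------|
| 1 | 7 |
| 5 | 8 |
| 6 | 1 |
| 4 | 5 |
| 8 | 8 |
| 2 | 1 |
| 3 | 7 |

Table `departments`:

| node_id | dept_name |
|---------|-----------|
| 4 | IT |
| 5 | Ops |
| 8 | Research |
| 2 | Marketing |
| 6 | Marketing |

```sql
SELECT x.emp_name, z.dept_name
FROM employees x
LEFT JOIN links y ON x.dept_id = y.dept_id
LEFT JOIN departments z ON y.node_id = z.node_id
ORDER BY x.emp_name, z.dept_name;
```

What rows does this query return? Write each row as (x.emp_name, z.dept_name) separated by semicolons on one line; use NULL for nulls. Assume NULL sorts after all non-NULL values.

(Heidi, Ops); (Raj, NULL); (Tom, NULL); (Vik, NULL); (Zane, NULL)

Evaluate left to right. First `employees x LEFT JOIN links y` on dept_id: 5 row(s).
Then LEFT JOIN `departments z` on node_id: each of those 5 rows is kept; rows whose y.node_id has no match in z get NULL for z's columns.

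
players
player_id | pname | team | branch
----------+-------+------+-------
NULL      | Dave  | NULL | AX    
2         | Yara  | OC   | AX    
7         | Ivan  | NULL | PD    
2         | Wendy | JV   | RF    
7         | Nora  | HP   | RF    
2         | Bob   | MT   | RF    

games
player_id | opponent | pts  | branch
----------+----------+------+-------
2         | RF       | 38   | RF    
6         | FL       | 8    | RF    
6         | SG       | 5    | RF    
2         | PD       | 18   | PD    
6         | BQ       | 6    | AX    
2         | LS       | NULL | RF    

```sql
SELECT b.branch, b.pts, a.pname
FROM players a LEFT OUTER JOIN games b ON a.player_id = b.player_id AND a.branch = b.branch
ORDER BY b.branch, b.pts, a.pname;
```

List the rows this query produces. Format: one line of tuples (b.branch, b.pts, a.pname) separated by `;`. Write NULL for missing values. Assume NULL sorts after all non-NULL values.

LEFT JOIN keeps every row from `players`; unmatched rows get NULL for `games`'s columns.
Matching on a.player_id = b.player_id AND a.branch = b.branch. A NULL in a compared column never satisfies the condition.
Matched pairs: 4; unmatched a rows kept: 4.

(RF, 38, Bob); (RF, 38, Wendy); (RF, NULL, Bob); (RF, NULL, Wendy); (NULL, NULL, Dave); (NULL, NULL, Ivan); (NULL, NULL, Nora); (NULL, NULL, Yara)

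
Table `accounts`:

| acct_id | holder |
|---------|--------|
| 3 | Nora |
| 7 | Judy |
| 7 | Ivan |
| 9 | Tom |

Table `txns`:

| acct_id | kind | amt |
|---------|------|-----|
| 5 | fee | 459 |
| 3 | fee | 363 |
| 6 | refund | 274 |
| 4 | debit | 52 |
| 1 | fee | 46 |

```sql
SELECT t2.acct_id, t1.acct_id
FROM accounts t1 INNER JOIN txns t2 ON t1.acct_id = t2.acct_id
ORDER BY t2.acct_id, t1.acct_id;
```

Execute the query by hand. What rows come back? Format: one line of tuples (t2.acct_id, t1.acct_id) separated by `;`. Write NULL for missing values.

(3, 3)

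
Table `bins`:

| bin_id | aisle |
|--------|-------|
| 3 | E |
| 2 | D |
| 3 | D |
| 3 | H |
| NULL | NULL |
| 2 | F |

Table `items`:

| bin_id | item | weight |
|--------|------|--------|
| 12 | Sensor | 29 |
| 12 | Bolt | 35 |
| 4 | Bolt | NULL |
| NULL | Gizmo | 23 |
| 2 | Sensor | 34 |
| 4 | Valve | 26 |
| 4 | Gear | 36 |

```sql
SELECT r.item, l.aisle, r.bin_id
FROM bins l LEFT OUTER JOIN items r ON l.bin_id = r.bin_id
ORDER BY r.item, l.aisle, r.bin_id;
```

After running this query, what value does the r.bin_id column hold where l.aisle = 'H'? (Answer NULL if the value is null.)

NULL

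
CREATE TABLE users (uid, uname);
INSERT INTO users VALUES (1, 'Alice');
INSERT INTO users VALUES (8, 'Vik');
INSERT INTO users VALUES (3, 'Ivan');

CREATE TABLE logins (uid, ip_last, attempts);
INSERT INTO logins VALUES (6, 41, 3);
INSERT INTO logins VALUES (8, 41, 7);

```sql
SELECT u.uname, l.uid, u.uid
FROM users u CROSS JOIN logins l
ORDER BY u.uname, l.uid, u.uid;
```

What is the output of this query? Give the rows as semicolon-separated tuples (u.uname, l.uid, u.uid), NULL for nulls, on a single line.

(Alice, 6, 1); (Alice, 8, 1); (Ivan, 6, 3); (Ivan, 8, 3); (Vik, 6, 8); (Vik, 8, 8)

CROSS JOIN pairs every row of `users` with every row of `logins`: 3 × 2 = 6 rows.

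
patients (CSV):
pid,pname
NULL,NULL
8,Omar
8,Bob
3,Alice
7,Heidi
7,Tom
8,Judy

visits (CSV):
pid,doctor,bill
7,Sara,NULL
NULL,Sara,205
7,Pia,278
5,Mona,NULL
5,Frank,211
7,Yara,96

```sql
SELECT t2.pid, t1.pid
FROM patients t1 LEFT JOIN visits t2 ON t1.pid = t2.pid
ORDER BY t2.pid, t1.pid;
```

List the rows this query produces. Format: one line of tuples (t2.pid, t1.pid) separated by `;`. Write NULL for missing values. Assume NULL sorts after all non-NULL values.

LEFT JOIN keeps every row from `patients`; unmatched rows get NULL for `visits`'s columns.
Matching on t1.pid = t2.pid. A NULL in a compared column never satisfies the condition.
Matched pairs: 6; unmatched t1 rows kept: 5.

(7, 7); (7, 7); (7, 7); (7, 7); (7, 7); (7, 7); (NULL, 3); (NULL, 8); (NULL, 8); (NULL, 8); (NULL, NULL)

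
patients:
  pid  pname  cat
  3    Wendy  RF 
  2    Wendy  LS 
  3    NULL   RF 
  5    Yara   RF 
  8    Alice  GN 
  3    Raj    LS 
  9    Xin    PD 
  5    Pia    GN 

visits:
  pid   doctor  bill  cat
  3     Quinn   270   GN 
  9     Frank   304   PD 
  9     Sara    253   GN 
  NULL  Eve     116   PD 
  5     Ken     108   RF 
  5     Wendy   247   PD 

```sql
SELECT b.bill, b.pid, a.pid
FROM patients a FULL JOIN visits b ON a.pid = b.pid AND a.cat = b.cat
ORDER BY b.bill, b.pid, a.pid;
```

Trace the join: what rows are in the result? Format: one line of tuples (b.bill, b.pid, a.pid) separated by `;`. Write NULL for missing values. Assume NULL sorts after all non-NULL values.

(108, 5, 5); (116, NULL, NULL); (247, 5, NULL); (253, 9, NULL); (270, 3, NULL); (304, 9, 9); (NULL, NULL, 2); (NULL, NULL, 3); (NULL, NULL, 3); (NULL, NULL, 3); (NULL, NULL, 5); (NULL, NULL, 8)

FULL OUTER JOIN keeps every row from both sides; unmatched rows get NULL for the other side's columns.
Matching on a.pid = b.pid AND a.cat = b.cat. A NULL in a compared column never satisfies the condition.
- a row (pid=3, cat=RF): no match → kept, b columns NULL.
- a row (pid=2, cat=LS): no match → kept, b columns NULL.
- a row (pid=3, cat=RF): no match → kept, b columns NULL.
- a row (pid=5, cat=RF): matches 1 b row(s) → 1 output row(s).
- a row (pid=8, cat=GN): no match → kept, b columns NULL.
- a row (pid=3, cat=LS): no match → kept, b columns NULL.
- a row (pid=9, cat=PD): matches 1 b row(s) → 1 output row(s).
- a row (pid=5, cat=GN): no match → kept, b columns NULL.
- plus 4 unmatched b row(s), each kept with NULL a columns.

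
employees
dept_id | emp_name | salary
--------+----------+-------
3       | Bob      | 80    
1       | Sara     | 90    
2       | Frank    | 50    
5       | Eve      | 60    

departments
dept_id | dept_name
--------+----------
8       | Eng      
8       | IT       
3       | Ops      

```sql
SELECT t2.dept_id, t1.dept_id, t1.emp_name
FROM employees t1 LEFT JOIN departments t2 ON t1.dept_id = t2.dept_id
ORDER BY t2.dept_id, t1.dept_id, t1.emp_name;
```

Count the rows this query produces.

LEFT JOIN keeps every row from `employees`; unmatched rows get NULL for `departments`'s columns.
Matching on t1.dept_id = t2.dept_id.
- t1 row (dept_id=3): matches 1 t2 row(s) → 1 output row(s).
- t1 row (dept_id=1): no match → kept, t2 columns NULL.
- t1 row (dept_id=2): no match → kept, t2 columns NULL.
- t1 row (dept_id=5): no match → kept, t2 columns NULL.
Total: 1 matched + 3 padded = 4 rows.

4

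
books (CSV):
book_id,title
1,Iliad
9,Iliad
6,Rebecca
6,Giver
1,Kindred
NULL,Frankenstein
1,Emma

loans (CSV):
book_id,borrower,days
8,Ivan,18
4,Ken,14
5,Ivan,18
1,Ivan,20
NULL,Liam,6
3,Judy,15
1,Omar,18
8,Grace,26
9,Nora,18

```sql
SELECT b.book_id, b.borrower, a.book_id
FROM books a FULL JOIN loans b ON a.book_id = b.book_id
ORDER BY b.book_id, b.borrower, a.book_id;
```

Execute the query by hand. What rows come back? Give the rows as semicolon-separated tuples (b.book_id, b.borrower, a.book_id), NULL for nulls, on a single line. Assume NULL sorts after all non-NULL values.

(1, Ivan, 1); (1, Ivan, 1); (1, Ivan, 1); (1, Omar, 1); (1, Omar, 1); (1, Omar, 1); (3, Judy, NULL); (4, Ken, NULL); (5, Ivan, NULL); (8, Grace, NULL); (8, Ivan, NULL); (9, Nora, 9); (NULL, Liam, NULL); (NULL, NULL, 6); (NULL, NULL, 6); (NULL, NULL, NULL)

FULL OUTER JOIN keeps every row from both sides; unmatched rows get NULL for the other side's columns.
Matching on a.book_id = b.book_id. A NULL in a compared column never satisfies the condition.
Matched pairs: 7; unmatched a rows kept: 3; unmatched b rows kept: 6.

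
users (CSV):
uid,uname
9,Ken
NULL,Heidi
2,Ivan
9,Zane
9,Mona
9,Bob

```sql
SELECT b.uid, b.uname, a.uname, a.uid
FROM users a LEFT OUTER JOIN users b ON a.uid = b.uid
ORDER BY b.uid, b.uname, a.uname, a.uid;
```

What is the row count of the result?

18

LEFT JOIN keeps every row from `users a`; unmatched rows get NULL for `users b`'s columns.
Matching on a.uid = b.uid. A NULL in a compared column never satisfies the condition.
- a row (uid=9): matches 4 b row(s) → 4 output row(s).
- a row (uid=NULL): no match → kept, b columns NULL.
- a row (uid=2): matches 1 b row(s) → 1 output row(s).
- a row (uid=9): matches 4 b row(s) → 4 output row(s).
- a row (uid=9): matches 4 b row(s) → 4 output row(s).
- a row (uid=9): matches 4 b row(s) → 4 output row(s).
Total: 17 matched + 1 padded = 18 rows.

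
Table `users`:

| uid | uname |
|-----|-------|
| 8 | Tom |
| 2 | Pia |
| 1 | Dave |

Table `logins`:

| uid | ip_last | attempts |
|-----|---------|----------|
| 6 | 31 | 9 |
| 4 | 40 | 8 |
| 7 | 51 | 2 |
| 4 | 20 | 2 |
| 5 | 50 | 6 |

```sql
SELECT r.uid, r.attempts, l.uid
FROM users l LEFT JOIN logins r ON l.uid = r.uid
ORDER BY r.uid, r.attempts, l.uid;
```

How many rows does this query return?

3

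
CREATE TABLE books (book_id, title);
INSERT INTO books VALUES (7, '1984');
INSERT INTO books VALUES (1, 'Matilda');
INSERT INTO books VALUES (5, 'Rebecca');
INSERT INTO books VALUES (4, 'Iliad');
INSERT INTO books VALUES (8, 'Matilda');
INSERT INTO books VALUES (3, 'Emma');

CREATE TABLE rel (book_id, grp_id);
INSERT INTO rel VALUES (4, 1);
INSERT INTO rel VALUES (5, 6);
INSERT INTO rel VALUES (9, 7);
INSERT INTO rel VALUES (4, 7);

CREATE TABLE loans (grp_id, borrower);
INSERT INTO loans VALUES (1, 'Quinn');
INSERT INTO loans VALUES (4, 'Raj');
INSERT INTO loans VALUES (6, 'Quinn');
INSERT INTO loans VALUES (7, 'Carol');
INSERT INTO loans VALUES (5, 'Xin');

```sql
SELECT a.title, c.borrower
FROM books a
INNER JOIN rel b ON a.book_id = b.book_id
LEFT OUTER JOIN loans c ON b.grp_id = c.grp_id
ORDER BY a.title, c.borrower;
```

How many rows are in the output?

Evaluate left to right. First `books a INNER JOIN rel b` on book_id: 3 row(s).
Then LEFT JOIN `loans c` on grp_id: each of those 3 rows is kept; rows whose b.grp_id has no match in c get NULL for c's columns.
Result: 3 row(s).

3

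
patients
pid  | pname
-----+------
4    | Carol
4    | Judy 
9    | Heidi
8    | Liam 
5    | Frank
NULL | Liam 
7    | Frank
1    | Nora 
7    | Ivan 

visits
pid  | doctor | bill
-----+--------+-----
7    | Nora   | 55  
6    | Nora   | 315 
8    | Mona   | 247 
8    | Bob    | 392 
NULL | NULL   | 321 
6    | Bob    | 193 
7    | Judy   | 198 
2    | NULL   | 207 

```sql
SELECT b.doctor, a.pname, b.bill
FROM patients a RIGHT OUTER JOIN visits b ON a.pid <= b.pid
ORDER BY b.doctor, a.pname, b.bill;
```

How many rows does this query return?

36

RIGHT JOIN keeps every row from `visits`; unmatched rows get NULL for `patients`'s columns.
Matching on a.pid <= b.pid. A NULL in a compared column never satisfies the condition.
- a[0] pid=4 → 6 match(es) in b → 6 row(s).
- a[1] pid=4 → 6 match(es) in b → 6 row(s).
- a[2] pid=9 → no match.
- a[3] pid=8 → 2 match(es) in b → 2 row(s).
- a[4] pid=5 → 6 match(es) in b → 6 row(s).
- a[5] pid=NULL → no match.
- a[6] pid=7 → 4 match(es) in b → 4 row(s).
- a[7] pid=1 → 7 match(es) in b → 7 row(s).
- a[8] pid=7 → 4 match(es) in b → 4 row(s).
- plus 1 unmatched b row(s), each kept with NULL a columns.
Total: 35 matched + 1 padded = 36 rows.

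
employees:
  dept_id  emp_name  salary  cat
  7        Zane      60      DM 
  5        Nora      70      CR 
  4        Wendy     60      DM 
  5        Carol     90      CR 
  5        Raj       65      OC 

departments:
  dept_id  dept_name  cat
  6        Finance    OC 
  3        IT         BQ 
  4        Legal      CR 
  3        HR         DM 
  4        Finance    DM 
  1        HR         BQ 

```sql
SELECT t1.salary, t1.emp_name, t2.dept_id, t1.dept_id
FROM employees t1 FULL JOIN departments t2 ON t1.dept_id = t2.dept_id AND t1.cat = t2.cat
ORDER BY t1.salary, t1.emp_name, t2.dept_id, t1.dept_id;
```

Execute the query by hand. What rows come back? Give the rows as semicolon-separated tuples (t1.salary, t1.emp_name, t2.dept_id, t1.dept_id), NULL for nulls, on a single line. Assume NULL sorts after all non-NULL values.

FULL OUTER JOIN keeps every row from both sides; unmatched rows get NULL for the other side's columns.
Matching on t1.dept_id = t2.dept_id AND t1.cat = t2.cat.
- t1[0] dept_id=7, cat=DM → no match; kept with NULLs on the t2 side.
- t1[1] dept_id=5, cat=CR → no match; kept with NULLs on the t2 side.
- t1[2] dept_id=4, cat=DM → 1 match(es) in t2 → 1 row(s).
- t1[3] dept_id=5, cat=CR → no match; kept with NULLs on the t2 side.
- t1[4] dept_id=5, cat=OC → no match; kept with NULLs on the t2 side.
- 5 row(s) from t2 found no t1 partner → padded with NULL.
After projecting and ordering:
t1.salary | t1.emp_name | t2.dept_id | t1.dept_id
60 | Wendy | 4 | 4
60 | Zane | NULL | 7
65 | Raj | NULL | 5
70 | Nora | NULL | 5
90 | Carol | NULL | 5
NULL | NULL | 1 | NULL
NULL | NULL | 3 | NULL
NULL | NULL | 3 | NULL
NULL | NULL | 4 | NULL
NULL | NULL | 6 | NULL

(60, Wendy, 4, 4); (60, Zane, NULL, 7); (65, Raj, NULL, 5); (70, Nora, NULL, 5); (90, Carol, NULL, 5); (NULL, NULL, 1, NULL); (NULL, NULL, 3, NULL); (NULL, NULL, 3, NULL); (NULL, NULL, 4, NULL); (NULL, NULL, 6, NULL)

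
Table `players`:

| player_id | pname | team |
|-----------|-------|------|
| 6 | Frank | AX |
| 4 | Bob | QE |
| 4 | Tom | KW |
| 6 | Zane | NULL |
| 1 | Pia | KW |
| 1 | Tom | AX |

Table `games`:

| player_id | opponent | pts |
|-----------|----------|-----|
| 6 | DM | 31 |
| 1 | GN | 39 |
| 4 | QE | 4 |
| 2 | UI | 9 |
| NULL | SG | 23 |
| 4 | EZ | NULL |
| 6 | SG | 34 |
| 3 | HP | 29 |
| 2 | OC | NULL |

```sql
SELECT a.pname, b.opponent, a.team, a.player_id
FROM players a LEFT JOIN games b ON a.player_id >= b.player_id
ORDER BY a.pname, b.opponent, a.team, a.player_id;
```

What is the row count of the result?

LEFT JOIN keeps every row from `players`; unmatched rows get NULL for `games`'s columns.
Matching on a.player_id >= b.player_id. A NULL in a compared column never satisfies the condition.
Matched pairs: 30; unmatched a rows kept: 0.
Total: 30 rows.

30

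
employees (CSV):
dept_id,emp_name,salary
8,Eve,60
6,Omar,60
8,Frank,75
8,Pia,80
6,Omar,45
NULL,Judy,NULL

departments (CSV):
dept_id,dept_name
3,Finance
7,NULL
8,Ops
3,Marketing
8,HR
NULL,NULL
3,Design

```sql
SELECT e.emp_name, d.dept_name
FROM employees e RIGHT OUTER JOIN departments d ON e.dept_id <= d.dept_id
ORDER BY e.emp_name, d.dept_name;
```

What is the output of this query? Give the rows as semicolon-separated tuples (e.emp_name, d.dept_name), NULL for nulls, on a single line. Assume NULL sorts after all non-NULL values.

(Eve, HR); (Eve, Ops); (Frank, HR); (Frank, Ops); (Omar, HR); (Omar, HR); (Omar, Ops); (Omar, Ops); (Omar, NULL); (Omar, NULL); (Pia, HR); (Pia, Ops); (NULL, Design); (NULL, Finance); (NULL, Marketing); (NULL, NULL)

RIGHT JOIN keeps every row from `departments`; unmatched rows get NULL for `employees`'s columns.
Matching on e.dept_id <= d.dept_id. A NULL in a compared column never satisfies the condition.
Matched pairs: 12; unmatched d rows kept: 4.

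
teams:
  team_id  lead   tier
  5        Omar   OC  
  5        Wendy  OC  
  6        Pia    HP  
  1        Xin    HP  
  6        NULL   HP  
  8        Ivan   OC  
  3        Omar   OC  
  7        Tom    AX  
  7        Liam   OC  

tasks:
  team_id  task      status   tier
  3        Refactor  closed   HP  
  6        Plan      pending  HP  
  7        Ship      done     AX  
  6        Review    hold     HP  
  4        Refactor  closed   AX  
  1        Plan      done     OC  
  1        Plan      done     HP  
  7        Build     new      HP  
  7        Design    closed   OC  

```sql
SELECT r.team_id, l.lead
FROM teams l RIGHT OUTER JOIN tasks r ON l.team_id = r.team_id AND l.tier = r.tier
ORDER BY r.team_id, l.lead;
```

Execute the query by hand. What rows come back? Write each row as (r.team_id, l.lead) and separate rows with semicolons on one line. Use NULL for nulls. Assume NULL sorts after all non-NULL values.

RIGHT JOIN keeps every row from `tasks`; unmatched rows get NULL for `teams`'s columns.
Matching on l.team_id = r.team_id AND l.tier = r.tier.
- l row (team_id=5, tier=OC): no match.
- l row (team_id=5, tier=OC): no match.
- l row (team_id=6, tier=HP): matches 2 r row(s) → 2 output row(s).
- l row (team_id=1, tier=HP): matches 1 r row(s) → 1 output row(s).
- l row (team_id=6, tier=HP): matches 2 r row(s) → 2 output row(s).
- l row (team_id=8, tier=OC): no match.
- l row (team_id=3, tier=OC): no match.
- l row (team_id=7, tier=AX): matches 1 r row(s) → 1 output row(s).
- l row (team_id=7, tier=OC): matches 1 r row(s) → 1 output row(s).
- 4 r row(s) had no l match → kept, l columns NULL.

(1, Xin); (1, NULL); (3, NULL); (4, NULL); (6, Pia); (6, Pia); (6, NULL); (6, NULL); (7, Liam); (7, Tom); (7, NULL)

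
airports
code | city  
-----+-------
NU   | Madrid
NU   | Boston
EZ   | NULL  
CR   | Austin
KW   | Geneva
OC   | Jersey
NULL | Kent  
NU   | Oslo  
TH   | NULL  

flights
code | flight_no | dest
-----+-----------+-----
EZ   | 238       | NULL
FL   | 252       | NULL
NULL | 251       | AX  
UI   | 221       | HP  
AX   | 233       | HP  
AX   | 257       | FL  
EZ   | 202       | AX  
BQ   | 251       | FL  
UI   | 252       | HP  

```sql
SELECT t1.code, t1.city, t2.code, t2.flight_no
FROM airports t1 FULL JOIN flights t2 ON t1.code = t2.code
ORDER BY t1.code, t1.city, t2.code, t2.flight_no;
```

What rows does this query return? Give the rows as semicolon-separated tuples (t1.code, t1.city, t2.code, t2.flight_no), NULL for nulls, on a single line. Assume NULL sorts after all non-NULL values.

(CR, Austin, NULL, NULL); (EZ, NULL, EZ, 202); (EZ, NULL, EZ, 238); (KW, Geneva, NULL, NULL); (NU, Boston, NULL, NULL); (NU, Madrid, NULL, NULL); (NU, Oslo, NULL, NULL); (OC, Jersey, NULL, NULL); (TH, NULL, NULL, NULL); (NULL, Kent, NULL, NULL); (NULL, NULL, AX, 233); (NULL, NULL, AX, 257); (NULL, NULL, BQ, 251); (NULL, NULL, FL, 252); (NULL, NULL, UI, 221); (NULL, NULL, UI, 252); (NULL, NULL, NULL, 251)

FULL OUTER JOIN keeps every row from both sides; unmatched rows get NULL for the other side's columns.
Matching on t1.code = t2.code. A NULL in a compared column never satisfies the condition.
- t1[0] code=NU → no match; kept with NULLs on the t2 side.
- t1[1] code=NU → no match; kept with NULLs on the t2 side.
- t1[2] code=EZ → 2 match(es) in t2 → 2 row(s).
- t1[3] code=CR → no match; kept with NULLs on the t2 side.
- t1[4] code=KW → no match; kept with NULLs on the t2 side.
- t1[5] code=OC → no match; kept with NULLs on the t2 side.
- t1[6] code=NULL → no match; kept with NULLs on the t2 side.
- t1[7] code=NU → no match; kept with NULLs on the t2 side.
- t1[8] code=TH → no match; kept with NULLs on the t2 side.
- plus 7 unmatched t2 row(s), each kept with NULL t1 columns.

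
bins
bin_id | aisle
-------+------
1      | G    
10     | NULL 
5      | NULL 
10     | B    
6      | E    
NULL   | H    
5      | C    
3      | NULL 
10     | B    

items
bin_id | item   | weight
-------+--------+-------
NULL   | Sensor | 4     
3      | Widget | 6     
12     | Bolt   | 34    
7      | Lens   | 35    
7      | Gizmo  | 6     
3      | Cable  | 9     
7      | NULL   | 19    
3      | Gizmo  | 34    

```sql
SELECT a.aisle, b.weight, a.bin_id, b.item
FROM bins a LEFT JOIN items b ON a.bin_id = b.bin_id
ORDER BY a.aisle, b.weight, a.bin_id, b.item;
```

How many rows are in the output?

11

LEFT JOIN keeps every row from `bins`; unmatched rows get NULL for `items`'s columns.
Matching on a.bin_id = b.bin_id. A NULL in a compared column never satisfies the condition.
- a[0] bin_id=1 → no match; kept with NULLs on the b side.
- a[1] bin_id=10 → no match; kept with NULLs on the b side.
- a[2] bin_id=5 → no match; kept with NULLs on the b side.
- a[3] bin_id=10 → no match; kept with NULLs on the b side.
- a[4] bin_id=6 → no match; kept with NULLs on the b side.
- a[5] bin_id=NULL → no match; kept with NULLs on the b side.
- a[6] bin_id=5 → no match; kept with NULLs on the b side.
- a[7] bin_id=3 → 3 match(es) in b → 3 row(s).
- a[8] bin_id=10 → no match; kept with NULLs on the b side.
Total: 3 matched + 8 padded = 11 rows.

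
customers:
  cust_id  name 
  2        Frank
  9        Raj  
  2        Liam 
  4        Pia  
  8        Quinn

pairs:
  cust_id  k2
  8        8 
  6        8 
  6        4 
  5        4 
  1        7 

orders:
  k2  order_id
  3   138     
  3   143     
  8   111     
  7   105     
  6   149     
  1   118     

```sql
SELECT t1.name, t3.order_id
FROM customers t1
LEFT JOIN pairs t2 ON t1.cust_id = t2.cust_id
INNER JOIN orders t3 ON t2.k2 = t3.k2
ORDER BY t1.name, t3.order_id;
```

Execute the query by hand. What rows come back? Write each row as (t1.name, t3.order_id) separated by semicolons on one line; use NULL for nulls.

(Quinn, 111)

Step 1 — t1 LEFT JOIN t2 on cust_id → 5 row(s).
Then INNER JOIN `orders t3` on k2: keep only rows whose t2.k2 appears in t3.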